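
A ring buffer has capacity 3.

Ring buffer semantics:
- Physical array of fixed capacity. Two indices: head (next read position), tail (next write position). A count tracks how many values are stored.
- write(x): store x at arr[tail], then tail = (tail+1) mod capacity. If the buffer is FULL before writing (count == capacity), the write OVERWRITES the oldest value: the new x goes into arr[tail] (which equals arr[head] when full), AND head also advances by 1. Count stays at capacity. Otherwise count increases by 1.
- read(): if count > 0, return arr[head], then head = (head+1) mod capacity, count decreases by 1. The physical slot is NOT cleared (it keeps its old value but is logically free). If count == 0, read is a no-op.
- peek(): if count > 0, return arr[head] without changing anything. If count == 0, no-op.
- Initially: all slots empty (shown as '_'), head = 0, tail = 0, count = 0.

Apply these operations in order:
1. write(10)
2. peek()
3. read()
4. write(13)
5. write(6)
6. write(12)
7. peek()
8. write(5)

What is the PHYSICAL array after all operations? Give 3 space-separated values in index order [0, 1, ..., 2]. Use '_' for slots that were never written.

Answer: 12 5 6

Derivation:
After op 1 (write(10)): arr=[10 _ _] head=0 tail=1 count=1
After op 2 (peek()): arr=[10 _ _] head=0 tail=1 count=1
After op 3 (read()): arr=[10 _ _] head=1 tail=1 count=0
After op 4 (write(13)): arr=[10 13 _] head=1 tail=2 count=1
After op 5 (write(6)): arr=[10 13 6] head=1 tail=0 count=2
After op 6 (write(12)): arr=[12 13 6] head=1 tail=1 count=3
After op 7 (peek()): arr=[12 13 6] head=1 tail=1 count=3
After op 8 (write(5)): arr=[12 5 6] head=2 tail=2 count=3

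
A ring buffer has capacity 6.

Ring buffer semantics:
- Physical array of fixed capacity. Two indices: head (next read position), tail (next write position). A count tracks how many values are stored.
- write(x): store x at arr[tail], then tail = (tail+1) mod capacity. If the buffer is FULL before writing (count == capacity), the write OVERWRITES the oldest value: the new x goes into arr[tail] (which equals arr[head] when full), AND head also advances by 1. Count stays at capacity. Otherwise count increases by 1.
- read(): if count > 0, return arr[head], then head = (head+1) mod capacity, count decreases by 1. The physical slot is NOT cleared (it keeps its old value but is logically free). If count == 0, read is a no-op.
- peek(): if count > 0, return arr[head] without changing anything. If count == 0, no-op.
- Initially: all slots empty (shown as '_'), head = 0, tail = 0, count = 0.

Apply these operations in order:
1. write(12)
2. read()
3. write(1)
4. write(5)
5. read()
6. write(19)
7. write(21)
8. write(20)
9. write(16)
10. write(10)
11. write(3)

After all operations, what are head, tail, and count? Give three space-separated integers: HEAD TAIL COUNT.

After op 1 (write(12)): arr=[12 _ _ _ _ _] head=0 tail=1 count=1
After op 2 (read()): arr=[12 _ _ _ _ _] head=1 tail=1 count=0
After op 3 (write(1)): arr=[12 1 _ _ _ _] head=1 tail=2 count=1
After op 4 (write(5)): arr=[12 1 5 _ _ _] head=1 tail=3 count=2
After op 5 (read()): arr=[12 1 5 _ _ _] head=2 tail=3 count=1
After op 6 (write(19)): arr=[12 1 5 19 _ _] head=2 tail=4 count=2
After op 7 (write(21)): arr=[12 1 5 19 21 _] head=2 tail=5 count=3
After op 8 (write(20)): arr=[12 1 5 19 21 20] head=2 tail=0 count=4
After op 9 (write(16)): arr=[16 1 5 19 21 20] head=2 tail=1 count=5
After op 10 (write(10)): arr=[16 10 5 19 21 20] head=2 tail=2 count=6
After op 11 (write(3)): arr=[16 10 3 19 21 20] head=3 tail=3 count=6

Answer: 3 3 6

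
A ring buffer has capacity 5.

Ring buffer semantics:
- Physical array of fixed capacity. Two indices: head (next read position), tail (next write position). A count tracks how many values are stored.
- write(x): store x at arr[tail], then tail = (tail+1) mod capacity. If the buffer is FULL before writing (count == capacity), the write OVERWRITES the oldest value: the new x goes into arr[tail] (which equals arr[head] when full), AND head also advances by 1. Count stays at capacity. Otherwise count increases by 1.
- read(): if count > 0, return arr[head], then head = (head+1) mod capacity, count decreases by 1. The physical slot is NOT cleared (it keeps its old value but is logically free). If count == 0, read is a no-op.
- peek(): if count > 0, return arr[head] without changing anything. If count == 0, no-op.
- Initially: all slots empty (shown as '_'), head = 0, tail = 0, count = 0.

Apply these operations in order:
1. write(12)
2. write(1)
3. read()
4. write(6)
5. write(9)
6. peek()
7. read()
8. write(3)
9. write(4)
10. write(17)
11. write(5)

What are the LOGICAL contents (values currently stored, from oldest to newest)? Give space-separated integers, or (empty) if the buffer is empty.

After op 1 (write(12)): arr=[12 _ _ _ _] head=0 tail=1 count=1
After op 2 (write(1)): arr=[12 1 _ _ _] head=0 tail=2 count=2
After op 3 (read()): arr=[12 1 _ _ _] head=1 tail=2 count=1
After op 4 (write(6)): arr=[12 1 6 _ _] head=1 tail=3 count=2
After op 5 (write(9)): arr=[12 1 6 9 _] head=1 tail=4 count=3
After op 6 (peek()): arr=[12 1 6 9 _] head=1 tail=4 count=3
After op 7 (read()): arr=[12 1 6 9 _] head=2 tail=4 count=2
After op 8 (write(3)): arr=[12 1 6 9 3] head=2 tail=0 count=3
After op 9 (write(4)): arr=[4 1 6 9 3] head=2 tail=1 count=4
After op 10 (write(17)): arr=[4 17 6 9 3] head=2 tail=2 count=5
After op 11 (write(5)): arr=[4 17 5 9 3] head=3 tail=3 count=5

Answer: 9 3 4 17 5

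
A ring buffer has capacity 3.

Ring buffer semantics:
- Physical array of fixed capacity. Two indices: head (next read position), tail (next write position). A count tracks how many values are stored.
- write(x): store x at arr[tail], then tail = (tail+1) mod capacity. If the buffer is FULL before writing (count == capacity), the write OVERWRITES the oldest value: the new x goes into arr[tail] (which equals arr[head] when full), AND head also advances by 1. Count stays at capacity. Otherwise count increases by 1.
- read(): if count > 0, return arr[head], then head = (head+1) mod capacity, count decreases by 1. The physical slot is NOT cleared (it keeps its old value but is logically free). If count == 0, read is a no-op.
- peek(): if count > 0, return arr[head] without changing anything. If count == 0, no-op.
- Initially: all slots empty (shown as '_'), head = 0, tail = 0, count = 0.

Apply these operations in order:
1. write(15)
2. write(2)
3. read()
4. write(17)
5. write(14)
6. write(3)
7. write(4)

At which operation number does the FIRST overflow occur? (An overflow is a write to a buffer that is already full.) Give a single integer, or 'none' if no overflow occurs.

Answer: 6

Derivation:
After op 1 (write(15)): arr=[15 _ _] head=0 tail=1 count=1
After op 2 (write(2)): arr=[15 2 _] head=0 tail=2 count=2
After op 3 (read()): arr=[15 2 _] head=1 tail=2 count=1
After op 4 (write(17)): arr=[15 2 17] head=1 tail=0 count=2
After op 5 (write(14)): arr=[14 2 17] head=1 tail=1 count=3
After op 6 (write(3)): arr=[14 3 17] head=2 tail=2 count=3
After op 7 (write(4)): arr=[14 3 4] head=0 tail=0 count=3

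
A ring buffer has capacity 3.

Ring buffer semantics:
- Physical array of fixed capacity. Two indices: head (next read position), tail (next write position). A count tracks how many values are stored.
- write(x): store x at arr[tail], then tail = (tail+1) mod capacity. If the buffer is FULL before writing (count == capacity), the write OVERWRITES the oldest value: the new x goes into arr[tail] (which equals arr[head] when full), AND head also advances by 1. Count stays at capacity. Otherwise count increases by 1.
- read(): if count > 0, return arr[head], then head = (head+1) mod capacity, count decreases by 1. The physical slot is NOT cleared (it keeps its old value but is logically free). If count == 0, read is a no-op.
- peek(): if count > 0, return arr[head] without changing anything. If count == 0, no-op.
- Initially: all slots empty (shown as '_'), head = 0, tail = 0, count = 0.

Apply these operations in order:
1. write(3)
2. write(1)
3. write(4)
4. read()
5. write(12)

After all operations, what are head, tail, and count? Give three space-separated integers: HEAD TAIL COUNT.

Answer: 1 1 3

Derivation:
After op 1 (write(3)): arr=[3 _ _] head=0 tail=1 count=1
After op 2 (write(1)): arr=[3 1 _] head=0 tail=2 count=2
After op 3 (write(4)): arr=[3 1 4] head=0 tail=0 count=3
After op 4 (read()): arr=[3 1 4] head=1 tail=0 count=2
After op 5 (write(12)): arr=[12 1 4] head=1 tail=1 count=3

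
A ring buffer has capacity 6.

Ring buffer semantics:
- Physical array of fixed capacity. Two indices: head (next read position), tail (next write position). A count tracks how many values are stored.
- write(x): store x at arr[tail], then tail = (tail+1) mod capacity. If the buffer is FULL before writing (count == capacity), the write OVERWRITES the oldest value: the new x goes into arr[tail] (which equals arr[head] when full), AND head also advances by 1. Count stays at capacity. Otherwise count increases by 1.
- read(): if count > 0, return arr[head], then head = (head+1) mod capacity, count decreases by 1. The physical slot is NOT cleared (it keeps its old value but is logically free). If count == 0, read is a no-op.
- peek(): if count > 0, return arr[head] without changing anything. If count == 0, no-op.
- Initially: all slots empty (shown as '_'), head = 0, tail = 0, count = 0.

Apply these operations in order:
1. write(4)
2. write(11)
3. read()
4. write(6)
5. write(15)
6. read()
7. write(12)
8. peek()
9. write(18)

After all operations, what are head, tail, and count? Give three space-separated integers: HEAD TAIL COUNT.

After op 1 (write(4)): arr=[4 _ _ _ _ _] head=0 tail=1 count=1
After op 2 (write(11)): arr=[4 11 _ _ _ _] head=0 tail=2 count=2
After op 3 (read()): arr=[4 11 _ _ _ _] head=1 tail=2 count=1
After op 4 (write(6)): arr=[4 11 6 _ _ _] head=1 tail=3 count=2
After op 5 (write(15)): arr=[4 11 6 15 _ _] head=1 tail=4 count=3
After op 6 (read()): arr=[4 11 6 15 _ _] head=2 tail=4 count=2
After op 7 (write(12)): arr=[4 11 6 15 12 _] head=2 tail=5 count=3
After op 8 (peek()): arr=[4 11 6 15 12 _] head=2 tail=5 count=3
After op 9 (write(18)): arr=[4 11 6 15 12 18] head=2 tail=0 count=4

Answer: 2 0 4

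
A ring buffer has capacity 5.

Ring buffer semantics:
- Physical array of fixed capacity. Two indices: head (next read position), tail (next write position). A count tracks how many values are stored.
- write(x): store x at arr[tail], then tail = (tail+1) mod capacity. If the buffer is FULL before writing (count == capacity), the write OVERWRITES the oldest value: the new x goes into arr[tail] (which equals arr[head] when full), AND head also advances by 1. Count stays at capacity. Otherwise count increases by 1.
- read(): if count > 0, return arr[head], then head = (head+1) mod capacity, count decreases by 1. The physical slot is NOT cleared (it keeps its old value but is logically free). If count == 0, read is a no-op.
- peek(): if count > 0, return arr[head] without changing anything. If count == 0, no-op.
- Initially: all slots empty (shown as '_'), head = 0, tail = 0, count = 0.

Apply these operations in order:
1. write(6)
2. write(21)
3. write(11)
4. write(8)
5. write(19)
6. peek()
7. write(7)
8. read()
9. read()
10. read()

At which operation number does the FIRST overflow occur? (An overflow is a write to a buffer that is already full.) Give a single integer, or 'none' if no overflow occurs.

Answer: 7

Derivation:
After op 1 (write(6)): arr=[6 _ _ _ _] head=0 tail=1 count=1
After op 2 (write(21)): arr=[6 21 _ _ _] head=0 tail=2 count=2
After op 3 (write(11)): arr=[6 21 11 _ _] head=0 tail=3 count=3
After op 4 (write(8)): arr=[6 21 11 8 _] head=0 tail=4 count=4
After op 5 (write(19)): arr=[6 21 11 8 19] head=0 tail=0 count=5
After op 6 (peek()): arr=[6 21 11 8 19] head=0 tail=0 count=5
After op 7 (write(7)): arr=[7 21 11 8 19] head=1 tail=1 count=5
After op 8 (read()): arr=[7 21 11 8 19] head=2 tail=1 count=4
After op 9 (read()): arr=[7 21 11 8 19] head=3 tail=1 count=3
After op 10 (read()): arr=[7 21 11 8 19] head=4 tail=1 count=2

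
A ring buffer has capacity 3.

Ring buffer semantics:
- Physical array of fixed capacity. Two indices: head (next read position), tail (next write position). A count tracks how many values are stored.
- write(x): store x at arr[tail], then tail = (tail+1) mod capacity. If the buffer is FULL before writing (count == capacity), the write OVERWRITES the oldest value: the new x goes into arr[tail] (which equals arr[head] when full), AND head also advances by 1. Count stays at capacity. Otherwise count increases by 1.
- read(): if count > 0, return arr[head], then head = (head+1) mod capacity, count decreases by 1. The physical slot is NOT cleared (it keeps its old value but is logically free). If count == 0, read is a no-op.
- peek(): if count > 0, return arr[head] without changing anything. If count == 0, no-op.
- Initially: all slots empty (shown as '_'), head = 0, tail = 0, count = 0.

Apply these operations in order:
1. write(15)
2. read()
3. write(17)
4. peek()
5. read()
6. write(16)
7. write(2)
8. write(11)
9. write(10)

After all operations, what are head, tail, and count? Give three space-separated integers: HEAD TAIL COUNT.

Answer: 0 0 3

Derivation:
After op 1 (write(15)): arr=[15 _ _] head=0 tail=1 count=1
After op 2 (read()): arr=[15 _ _] head=1 tail=1 count=0
After op 3 (write(17)): arr=[15 17 _] head=1 tail=2 count=1
After op 4 (peek()): arr=[15 17 _] head=1 tail=2 count=1
After op 5 (read()): arr=[15 17 _] head=2 tail=2 count=0
After op 6 (write(16)): arr=[15 17 16] head=2 tail=0 count=1
After op 7 (write(2)): arr=[2 17 16] head=2 tail=1 count=2
After op 8 (write(11)): arr=[2 11 16] head=2 tail=2 count=3
After op 9 (write(10)): arr=[2 11 10] head=0 tail=0 count=3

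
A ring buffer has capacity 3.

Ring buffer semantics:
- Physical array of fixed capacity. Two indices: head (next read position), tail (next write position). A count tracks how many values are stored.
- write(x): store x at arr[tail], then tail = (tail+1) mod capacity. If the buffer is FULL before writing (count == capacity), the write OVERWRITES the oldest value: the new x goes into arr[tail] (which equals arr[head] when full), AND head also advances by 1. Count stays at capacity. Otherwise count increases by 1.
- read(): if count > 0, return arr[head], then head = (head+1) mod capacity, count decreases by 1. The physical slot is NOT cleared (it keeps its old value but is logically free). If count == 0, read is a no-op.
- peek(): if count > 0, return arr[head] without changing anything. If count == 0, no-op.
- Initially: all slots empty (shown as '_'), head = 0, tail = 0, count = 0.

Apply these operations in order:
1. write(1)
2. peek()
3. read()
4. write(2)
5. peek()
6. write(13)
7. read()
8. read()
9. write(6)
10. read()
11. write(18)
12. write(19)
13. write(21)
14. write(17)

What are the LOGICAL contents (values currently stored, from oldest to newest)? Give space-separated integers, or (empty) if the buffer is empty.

Answer: 19 21 17

Derivation:
After op 1 (write(1)): arr=[1 _ _] head=0 tail=1 count=1
After op 2 (peek()): arr=[1 _ _] head=0 tail=1 count=1
After op 3 (read()): arr=[1 _ _] head=1 tail=1 count=0
After op 4 (write(2)): arr=[1 2 _] head=1 tail=2 count=1
After op 5 (peek()): arr=[1 2 _] head=1 tail=2 count=1
After op 6 (write(13)): arr=[1 2 13] head=1 tail=0 count=2
After op 7 (read()): arr=[1 2 13] head=2 tail=0 count=1
After op 8 (read()): arr=[1 2 13] head=0 tail=0 count=0
After op 9 (write(6)): arr=[6 2 13] head=0 tail=1 count=1
After op 10 (read()): arr=[6 2 13] head=1 tail=1 count=0
After op 11 (write(18)): arr=[6 18 13] head=1 tail=2 count=1
After op 12 (write(19)): arr=[6 18 19] head=1 tail=0 count=2
After op 13 (write(21)): arr=[21 18 19] head=1 tail=1 count=3
After op 14 (write(17)): arr=[21 17 19] head=2 tail=2 count=3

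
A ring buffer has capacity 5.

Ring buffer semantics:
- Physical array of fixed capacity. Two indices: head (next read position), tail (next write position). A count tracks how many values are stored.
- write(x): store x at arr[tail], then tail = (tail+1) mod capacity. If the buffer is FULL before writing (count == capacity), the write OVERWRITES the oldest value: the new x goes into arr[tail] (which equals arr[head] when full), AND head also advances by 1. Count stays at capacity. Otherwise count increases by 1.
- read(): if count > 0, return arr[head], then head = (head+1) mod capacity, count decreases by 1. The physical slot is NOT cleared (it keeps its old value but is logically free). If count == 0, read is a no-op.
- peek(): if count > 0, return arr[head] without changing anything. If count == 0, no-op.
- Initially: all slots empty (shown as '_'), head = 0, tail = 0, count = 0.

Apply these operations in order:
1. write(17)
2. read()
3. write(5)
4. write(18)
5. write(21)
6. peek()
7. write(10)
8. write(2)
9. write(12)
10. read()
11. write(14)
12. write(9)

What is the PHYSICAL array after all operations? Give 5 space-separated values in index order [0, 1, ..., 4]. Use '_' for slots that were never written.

Answer: 2 12 14 9 10

Derivation:
After op 1 (write(17)): arr=[17 _ _ _ _] head=0 tail=1 count=1
After op 2 (read()): arr=[17 _ _ _ _] head=1 tail=1 count=0
After op 3 (write(5)): arr=[17 5 _ _ _] head=1 tail=2 count=1
After op 4 (write(18)): arr=[17 5 18 _ _] head=1 tail=3 count=2
After op 5 (write(21)): arr=[17 5 18 21 _] head=1 tail=4 count=3
After op 6 (peek()): arr=[17 5 18 21 _] head=1 tail=4 count=3
After op 7 (write(10)): arr=[17 5 18 21 10] head=1 tail=0 count=4
After op 8 (write(2)): arr=[2 5 18 21 10] head=1 tail=1 count=5
After op 9 (write(12)): arr=[2 12 18 21 10] head=2 tail=2 count=5
After op 10 (read()): arr=[2 12 18 21 10] head=3 tail=2 count=4
After op 11 (write(14)): arr=[2 12 14 21 10] head=3 tail=3 count=5
After op 12 (write(9)): arr=[2 12 14 9 10] head=4 tail=4 count=5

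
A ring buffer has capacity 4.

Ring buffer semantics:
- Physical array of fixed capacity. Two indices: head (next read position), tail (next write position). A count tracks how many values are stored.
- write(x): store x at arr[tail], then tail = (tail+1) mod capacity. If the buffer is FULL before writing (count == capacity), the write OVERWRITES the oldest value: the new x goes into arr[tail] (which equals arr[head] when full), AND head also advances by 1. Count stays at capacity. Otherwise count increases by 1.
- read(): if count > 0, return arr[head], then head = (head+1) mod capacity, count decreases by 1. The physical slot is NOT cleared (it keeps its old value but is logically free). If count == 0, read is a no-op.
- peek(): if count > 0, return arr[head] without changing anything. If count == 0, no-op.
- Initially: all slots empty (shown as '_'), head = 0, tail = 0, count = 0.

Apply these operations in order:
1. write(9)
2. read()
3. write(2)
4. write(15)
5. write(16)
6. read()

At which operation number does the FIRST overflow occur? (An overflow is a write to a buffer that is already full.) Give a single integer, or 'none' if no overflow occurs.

Answer: none

Derivation:
After op 1 (write(9)): arr=[9 _ _ _] head=0 tail=1 count=1
After op 2 (read()): arr=[9 _ _ _] head=1 tail=1 count=0
After op 3 (write(2)): arr=[9 2 _ _] head=1 tail=2 count=1
After op 4 (write(15)): arr=[9 2 15 _] head=1 tail=3 count=2
After op 5 (write(16)): arr=[9 2 15 16] head=1 tail=0 count=3
After op 6 (read()): arr=[9 2 15 16] head=2 tail=0 count=2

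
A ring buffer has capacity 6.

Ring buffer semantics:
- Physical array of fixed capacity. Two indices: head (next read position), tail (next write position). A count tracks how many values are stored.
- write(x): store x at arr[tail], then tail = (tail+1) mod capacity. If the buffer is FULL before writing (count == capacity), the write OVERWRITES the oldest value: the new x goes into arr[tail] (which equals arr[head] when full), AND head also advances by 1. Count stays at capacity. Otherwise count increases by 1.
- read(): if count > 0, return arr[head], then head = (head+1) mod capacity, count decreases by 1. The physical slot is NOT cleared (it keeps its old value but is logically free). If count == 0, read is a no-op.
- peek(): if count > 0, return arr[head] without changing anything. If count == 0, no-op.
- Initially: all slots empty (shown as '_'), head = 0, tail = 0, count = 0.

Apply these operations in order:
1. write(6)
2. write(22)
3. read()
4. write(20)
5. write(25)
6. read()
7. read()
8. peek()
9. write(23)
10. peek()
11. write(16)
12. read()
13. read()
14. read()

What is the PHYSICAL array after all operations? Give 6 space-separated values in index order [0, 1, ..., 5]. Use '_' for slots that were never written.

After op 1 (write(6)): arr=[6 _ _ _ _ _] head=0 tail=1 count=1
After op 2 (write(22)): arr=[6 22 _ _ _ _] head=0 tail=2 count=2
After op 3 (read()): arr=[6 22 _ _ _ _] head=1 tail=2 count=1
After op 4 (write(20)): arr=[6 22 20 _ _ _] head=1 tail=3 count=2
After op 5 (write(25)): arr=[6 22 20 25 _ _] head=1 tail=4 count=3
After op 6 (read()): arr=[6 22 20 25 _ _] head=2 tail=4 count=2
After op 7 (read()): arr=[6 22 20 25 _ _] head=3 tail=4 count=1
After op 8 (peek()): arr=[6 22 20 25 _ _] head=3 tail=4 count=1
After op 9 (write(23)): arr=[6 22 20 25 23 _] head=3 tail=5 count=2
After op 10 (peek()): arr=[6 22 20 25 23 _] head=3 tail=5 count=2
After op 11 (write(16)): arr=[6 22 20 25 23 16] head=3 tail=0 count=3
After op 12 (read()): arr=[6 22 20 25 23 16] head=4 tail=0 count=2
After op 13 (read()): arr=[6 22 20 25 23 16] head=5 tail=0 count=1
After op 14 (read()): arr=[6 22 20 25 23 16] head=0 tail=0 count=0

Answer: 6 22 20 25 23 16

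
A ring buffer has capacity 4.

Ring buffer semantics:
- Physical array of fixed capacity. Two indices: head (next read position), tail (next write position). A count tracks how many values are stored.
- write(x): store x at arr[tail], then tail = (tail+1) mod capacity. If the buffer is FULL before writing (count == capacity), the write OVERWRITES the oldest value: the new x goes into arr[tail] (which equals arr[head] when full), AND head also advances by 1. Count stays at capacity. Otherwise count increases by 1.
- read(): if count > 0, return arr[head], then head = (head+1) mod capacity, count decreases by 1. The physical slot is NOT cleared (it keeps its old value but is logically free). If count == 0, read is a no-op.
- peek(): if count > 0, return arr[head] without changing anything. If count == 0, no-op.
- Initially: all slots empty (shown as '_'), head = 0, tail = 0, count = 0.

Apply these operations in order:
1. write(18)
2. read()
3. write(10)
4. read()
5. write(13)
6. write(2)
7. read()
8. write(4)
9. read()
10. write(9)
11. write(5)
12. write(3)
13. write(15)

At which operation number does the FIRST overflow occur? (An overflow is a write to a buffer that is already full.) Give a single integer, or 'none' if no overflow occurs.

Answer: 13

Derivation:
After op 1 (write(18)): arr=[18 _ _ _] head=0 tail=1 count=1
After op 2 (read()): arr=[18 _ _ _] head=1 tail=1 count=0
After op 3 (write(10)): arr=[18 10 _ _] head=1 tail=2 count=1
After op 4 (read()): arr=[18 10 _ _] head=2 tail=2 count=0
After op 5 (write(13)): arr=[18 10 13 _] head=2 tail=3 count=1
After op 6 (write(2)): arr=[18 10 13 2] head=2 tail=0 count=2
After op 7 (read()): arr=[18 10 13 2] head=3 tail=0 count=1
After op 8 (write(4)): arr=[4 10 13 2] head=3 tail=1 count=2
After op 9 (read()): arr=[4 10 13 2] head=0 tail=1 count=1
After op 10 (write(9)): arr=[4 9 13 2] head=0 tail=2 count=2
After op 11 (write(5)): arr=[4 9 5 2] head=0 tail=3 count=3
After op 12 (write(3)): arr=[4 9 5 3] head=0 tail=0 count=4
After op 13 (write(15)): arr=[15 9 5 3] head=1 tail=1 count=4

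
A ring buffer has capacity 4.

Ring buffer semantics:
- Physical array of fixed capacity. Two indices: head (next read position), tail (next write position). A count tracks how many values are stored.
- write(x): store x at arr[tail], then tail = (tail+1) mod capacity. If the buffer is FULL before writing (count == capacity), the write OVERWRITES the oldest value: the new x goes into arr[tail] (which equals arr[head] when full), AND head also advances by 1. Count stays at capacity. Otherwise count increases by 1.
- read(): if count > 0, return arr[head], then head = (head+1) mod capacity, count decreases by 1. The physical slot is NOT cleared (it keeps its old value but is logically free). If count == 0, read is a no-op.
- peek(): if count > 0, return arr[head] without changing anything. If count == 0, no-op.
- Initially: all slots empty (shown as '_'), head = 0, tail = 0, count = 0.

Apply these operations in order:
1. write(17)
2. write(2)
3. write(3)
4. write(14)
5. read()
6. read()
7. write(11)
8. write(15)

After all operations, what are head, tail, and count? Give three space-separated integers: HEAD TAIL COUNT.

After op 1 (write(17)): arr=[17 _ _ _] head=0 tail=1 count=1
After op 2 (write(2)): arr=[17 2 _ _] head=0 tail=2 count=2
After op 3 (write(3)): arr=[17 2 3 _] head=0 tail=3 count=3
After op 4 (write(14)): arr=[17 2 3 14] head=0 tail=0 count=4
After op 5 (read()): arr=[17 2 3 14] head=1 tail=0 count=3
After op 6 (read()): arr=[17 2 3 14] head=2 tail=0 count=2
After op 7 (write(11)): arr=[11 2 3 14] head=2 tail=1 count=3
After op 8 (write(15)): arr=[11 15 3 14] head=2 tail=2 count=4

Answer: 2 2 4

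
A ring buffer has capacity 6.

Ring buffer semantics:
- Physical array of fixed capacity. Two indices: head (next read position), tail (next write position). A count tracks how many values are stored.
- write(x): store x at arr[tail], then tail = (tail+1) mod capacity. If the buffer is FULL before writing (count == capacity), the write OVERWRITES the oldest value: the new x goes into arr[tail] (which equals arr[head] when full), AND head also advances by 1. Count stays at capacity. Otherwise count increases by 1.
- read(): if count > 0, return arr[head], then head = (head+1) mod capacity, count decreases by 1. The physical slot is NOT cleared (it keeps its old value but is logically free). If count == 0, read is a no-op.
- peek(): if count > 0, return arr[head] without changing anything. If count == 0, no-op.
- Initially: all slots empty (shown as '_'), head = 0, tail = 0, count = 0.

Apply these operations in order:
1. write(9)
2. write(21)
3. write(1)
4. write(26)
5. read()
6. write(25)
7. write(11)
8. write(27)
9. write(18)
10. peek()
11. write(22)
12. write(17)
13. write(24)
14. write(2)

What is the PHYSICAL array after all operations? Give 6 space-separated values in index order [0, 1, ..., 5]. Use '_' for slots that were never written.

Answer: 27 18 22 17 24 2

Derivation:
After op 1 (write(9)): arr=[9 _ _ _ _ _] head=0 tail=1 count=1
After op 2 (write(21)): arr=[9 21 _ _ _ _] head=0 tail=2 count=2
After op 3 (write(1)): arr=[9 21 1 _ _ _] head=0 tail=3 count=3
After op 4 (write(26)): arr=[9 21 1 26 _ _] head=0 tail=4 count=4
After op 5 (read()): arr=[9 21 1 26 _ _] head=1 tail=4 count=3
After op 6 (write(25)): arr=[9 21 1 26 25 _] head=1 tail=5 count=4
After op 7 (write(11)): arr=[9 21 1 26 25 11] head=1 tail=0 count=5
After op 8 (write(27)): arr=[27 21 1 26 25 11] head=1 tail=1 count=6
After op 9 (write(18)): arr=[27 18 1 26 25 11] head=2 tail=2 count=6
After op 10 (peek()): arr=[27 18 1 26 25 11] head=2 tail=2 count=6
After op 11 (write(22)): arr=[27 18 22 26 25 11] head=3 tail=3 count=6
After op 12 (write(17)): arr=[27 18 22 17 25 11] head=4 tail=4 count=6
After op 13 (write(24)): arr=[27 18 22 17 24 11] head=5 tail=5 count=6
After op 14 (write(2)): arr=[27 18 22 17 24 2] head=0 tail=0 count=6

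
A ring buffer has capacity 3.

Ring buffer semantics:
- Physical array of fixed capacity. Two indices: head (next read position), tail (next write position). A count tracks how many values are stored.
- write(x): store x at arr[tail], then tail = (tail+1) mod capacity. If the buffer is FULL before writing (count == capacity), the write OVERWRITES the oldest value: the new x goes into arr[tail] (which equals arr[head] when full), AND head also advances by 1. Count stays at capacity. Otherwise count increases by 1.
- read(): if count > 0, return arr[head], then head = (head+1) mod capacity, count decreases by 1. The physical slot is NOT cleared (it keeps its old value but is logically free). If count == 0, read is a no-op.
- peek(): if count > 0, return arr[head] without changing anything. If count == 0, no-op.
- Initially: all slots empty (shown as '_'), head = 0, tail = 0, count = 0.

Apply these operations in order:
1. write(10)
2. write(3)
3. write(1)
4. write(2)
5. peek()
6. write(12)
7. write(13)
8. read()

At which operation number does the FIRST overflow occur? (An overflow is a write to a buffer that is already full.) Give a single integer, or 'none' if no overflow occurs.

Answer: 4

Derivation:
After op 1 (write(10)): arr=[10 _ _] head=0 tail=1 count=1
After op 2 (write(3)): arr=[10 3 _] head=0 tail=2 count=2
After op 3 (write(1)): arr=[10 3 1] head=0 tail=0 count=3
After op 4 (write(2)): arr=[2 3 1] head=1 tail=1 count=3
After op 5 (peek()): arr=[2 3 1] head=1 tail=1 count=3
After op 6 (write(12)): arr=[2 12 1] head=2 tail=2 count=3
After op 7 (write(13)): arr=[2 12 13] head=0 tail=0 count=3
After op 8 (read()): arr=[2 12 13] head=1 tail=0 count=2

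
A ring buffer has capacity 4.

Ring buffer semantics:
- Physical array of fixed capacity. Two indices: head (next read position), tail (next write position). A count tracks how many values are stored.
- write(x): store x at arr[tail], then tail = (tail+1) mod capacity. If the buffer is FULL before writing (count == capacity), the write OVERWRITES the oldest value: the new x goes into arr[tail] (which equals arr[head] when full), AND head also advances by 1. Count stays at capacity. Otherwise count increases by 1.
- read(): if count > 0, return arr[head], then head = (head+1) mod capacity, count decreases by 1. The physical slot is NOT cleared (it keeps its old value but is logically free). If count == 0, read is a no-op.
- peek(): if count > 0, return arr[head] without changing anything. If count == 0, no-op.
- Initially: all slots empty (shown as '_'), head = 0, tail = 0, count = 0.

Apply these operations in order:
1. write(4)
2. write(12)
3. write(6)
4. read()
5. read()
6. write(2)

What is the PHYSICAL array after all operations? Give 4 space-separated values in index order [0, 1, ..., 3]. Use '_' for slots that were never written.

Answer: 4 12 6 2

Derivation:
After op 1 (write(4)): arr=[4 _ _ _] head=0 tail=1 count=1
After op 2 (write(12)): arr=[4 12 _ _] head=0 tail=2 count=2
After op 3 (write(6)): arr=[4 12 6 _] head=0 tail=3 count=3
After op 4 (read()): arr=[4 12 6 _] head=1 tail=3 count=2
After op 5 (read()): arr=[4 12 6 _] head=2 tail=3 count=1
After op 6 (write(2)): arr=[4 12 6 2] head=2 tail=0 count=2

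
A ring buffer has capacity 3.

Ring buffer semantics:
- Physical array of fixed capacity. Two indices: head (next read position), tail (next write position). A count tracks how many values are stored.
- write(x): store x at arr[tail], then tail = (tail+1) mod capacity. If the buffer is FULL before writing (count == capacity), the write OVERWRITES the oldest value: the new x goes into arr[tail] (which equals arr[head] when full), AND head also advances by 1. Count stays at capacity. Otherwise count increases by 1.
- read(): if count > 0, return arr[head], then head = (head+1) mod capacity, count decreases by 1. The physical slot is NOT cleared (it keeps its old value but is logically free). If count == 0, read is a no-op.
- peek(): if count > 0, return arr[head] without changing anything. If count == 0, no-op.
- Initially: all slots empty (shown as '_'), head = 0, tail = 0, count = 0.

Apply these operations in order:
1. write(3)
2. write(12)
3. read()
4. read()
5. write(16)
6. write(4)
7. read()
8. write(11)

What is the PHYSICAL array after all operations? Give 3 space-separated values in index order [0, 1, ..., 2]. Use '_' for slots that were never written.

Answer: 4 11 16

Derivation:
After op 1 (write(3)): arr=[3 _ _] head=0 tail=1 count=1
After op 2 (write(12)): arr=[3 12 _] head=0 tail=2 count=2
After op 3 (read()): arr=[3 12 _] head=1 tail=2 count=1
After op 4 (read()): arr=[3 12 _] head=2 tail=2 count=0
After op 5 (write(16)): arr=[3 12 16] head=2 tail=0 count=1
After op 6 (write(4)): arr=[4 12 16] head=2 tail=1 count=2
After op 7 (read()): arr=[4 12 16] head=0 tail=1 count=1
After op 8 (write(11)): arr=[4 11 16] head=0 tail=2 count=2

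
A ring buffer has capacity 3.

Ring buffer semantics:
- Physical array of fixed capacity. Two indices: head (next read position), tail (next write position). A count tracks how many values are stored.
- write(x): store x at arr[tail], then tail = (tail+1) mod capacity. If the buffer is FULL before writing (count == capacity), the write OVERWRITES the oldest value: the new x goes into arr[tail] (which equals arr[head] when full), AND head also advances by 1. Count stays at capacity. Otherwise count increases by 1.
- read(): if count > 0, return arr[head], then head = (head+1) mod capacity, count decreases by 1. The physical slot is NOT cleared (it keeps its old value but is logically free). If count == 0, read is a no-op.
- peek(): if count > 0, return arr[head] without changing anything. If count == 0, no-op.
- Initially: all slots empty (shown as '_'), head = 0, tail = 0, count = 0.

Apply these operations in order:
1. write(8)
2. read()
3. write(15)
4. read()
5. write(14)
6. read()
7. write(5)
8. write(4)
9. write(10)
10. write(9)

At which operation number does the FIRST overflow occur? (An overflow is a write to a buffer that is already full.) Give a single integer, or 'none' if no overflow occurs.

After op 1 (write(8)): arr=[8 _ _] head=0 tail=1 count=1
After op 2 (read()): arr=[8 _ _] head=1 tail=1 count=0
After op 3 (write(15)): arr=[8 15 _] head=1 tail=2 count=1
After op 4 (read()): arr=[8 15 _] head=2 tail=2 count=0
After op 5 (write(14)): arr=[8 15 14] head=2 tail=0 count=1
After op 6 (read()): arr=[8 15 14] head=0 tail=0 count=0
After op 7 (write(5)): arr=[5 15 14] head=0 tail=1 count=1
After op 8 (write(4)): arr=[5 4 14] head=0 tail=2 count=2
After op 9 (write(10)): arr=[5 4 10] head=0 tail=0 count=3
After op 10 (write(9)): arr=[9 4 10] head=1 tail=1 count=3

Answer: 10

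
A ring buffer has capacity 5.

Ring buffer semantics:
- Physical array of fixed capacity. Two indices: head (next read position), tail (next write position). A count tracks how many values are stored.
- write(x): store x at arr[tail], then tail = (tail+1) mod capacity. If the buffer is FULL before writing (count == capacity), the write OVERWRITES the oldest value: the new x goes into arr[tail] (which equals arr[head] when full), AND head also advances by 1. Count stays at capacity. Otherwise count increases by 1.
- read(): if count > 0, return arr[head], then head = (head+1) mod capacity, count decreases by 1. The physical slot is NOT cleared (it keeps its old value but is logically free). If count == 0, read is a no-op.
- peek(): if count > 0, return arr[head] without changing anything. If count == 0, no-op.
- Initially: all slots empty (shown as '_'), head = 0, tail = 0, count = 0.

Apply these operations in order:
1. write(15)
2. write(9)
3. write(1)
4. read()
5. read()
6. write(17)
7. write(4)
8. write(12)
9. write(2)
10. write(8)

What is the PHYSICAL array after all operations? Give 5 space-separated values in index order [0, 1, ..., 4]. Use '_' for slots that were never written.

Answer: 12 2 8 17 4

Derivation:
After op 1 (write(15)): arr=[15 _ _ _ _] head=0 tail=1 count=1
After op 2 (write(9)): arr=[15 9 _ _ _] head=0 tail=2 count=2
After op 3 (write(1)): arr=[15 9 1 _ _] head=0 tail=3 count=3
After op 4 (read()): arr=[15 9 1 _ _] head=1 tail=3 count=2
After op 5 (read()): arr=[15 9 1 _ _] head=2 tail=3 count=1
After op 6 (write(17)): arr=[15 9 1 17 _] head=2 tail=4 count=2
After op 7 (write(4)): arr=[15 9 1 17 4] head=2 tail=0 count=3
After op 8 (write(12)): arr=[12 9 1 17 4] head=2 tail=1 count=4
After op 9 (write(2)): arr=[12 2 1 17 4] head=2 tail=2 count=5
After op 10 (write(8)): arr=[12 2 8 17 4] head=3 tail=3 count=5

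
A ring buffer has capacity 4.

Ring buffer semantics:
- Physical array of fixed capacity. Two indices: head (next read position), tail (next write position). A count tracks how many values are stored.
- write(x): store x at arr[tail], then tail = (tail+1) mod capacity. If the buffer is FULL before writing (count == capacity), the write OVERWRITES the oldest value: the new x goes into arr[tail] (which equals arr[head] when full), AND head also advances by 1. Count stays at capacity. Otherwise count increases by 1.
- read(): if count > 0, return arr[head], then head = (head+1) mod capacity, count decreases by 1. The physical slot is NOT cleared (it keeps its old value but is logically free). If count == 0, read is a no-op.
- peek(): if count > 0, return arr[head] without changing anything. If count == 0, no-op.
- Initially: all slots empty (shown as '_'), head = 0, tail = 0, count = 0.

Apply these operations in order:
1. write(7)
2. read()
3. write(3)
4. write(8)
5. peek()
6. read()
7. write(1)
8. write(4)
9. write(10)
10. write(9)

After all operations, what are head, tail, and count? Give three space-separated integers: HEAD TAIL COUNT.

After op 1 (write(7)): arr=[7 _ _ _] head=0 tail=1 count=1
After op 2 (read()): arr=[7 _ _ _] head=1 tail=1 count=0
After op 3 (write(3)): arr=[7 3 _ _] head=1 tail=2 count=1
After op 4 (write(8)): arr=[7 3 8 _] head=1 tail=3 count=2
After op 5 (peek()): arr=[7 3 8 _] head=1 tail=3 count=2
After op 6 (read()): arr=[7 3 8 _] head=2 tail=3 count=1
After op 7 (write(1)): arr=[7 3 8 1] head=2 tail=0 count=2
After op 8 (write(4)): arr=[4 3 8 1] head=2 tail=1 count=3
After op 9 (write(10)): arr=[4 10 8 1] head=2 tail=2 count=4
After op 10 (write(9)): arr=[4 10 9 1] head=3 tail=3 count=4

Answer: 3 3 4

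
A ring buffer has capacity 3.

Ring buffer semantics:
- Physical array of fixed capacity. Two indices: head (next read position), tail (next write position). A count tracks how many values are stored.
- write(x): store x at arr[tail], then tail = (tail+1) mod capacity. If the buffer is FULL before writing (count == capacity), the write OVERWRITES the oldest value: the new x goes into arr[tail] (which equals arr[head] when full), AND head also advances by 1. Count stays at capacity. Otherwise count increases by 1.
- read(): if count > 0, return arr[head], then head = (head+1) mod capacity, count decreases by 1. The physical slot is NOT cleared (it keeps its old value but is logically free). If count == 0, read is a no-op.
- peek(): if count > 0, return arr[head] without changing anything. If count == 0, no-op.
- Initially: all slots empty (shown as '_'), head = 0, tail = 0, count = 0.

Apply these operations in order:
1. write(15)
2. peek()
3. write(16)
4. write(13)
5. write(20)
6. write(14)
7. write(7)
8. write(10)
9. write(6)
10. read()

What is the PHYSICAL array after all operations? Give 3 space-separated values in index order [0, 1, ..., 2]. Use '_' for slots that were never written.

Answer: 10 6 7

Derivation:
After op 1 (write(15)): arr=[15 _ _] head=0 tail=1 count=1
After op 2 (peek()): arr=[15 _ _] head=0 tail=1 count=1
After op 3 (write(16)): arr=[15 16 _] head=0 tail=2 count=2
After op 4 (write(13)): arr=[15 16 13] head=0 tail=0 count=3
After op 5 (write(20)): arr=[20 16 13] head=1 tail=1 count=3
After op 6 (write(14)): arr=[20 14 13] head=2 tail=2 count=3
After op 7 (write(7)): arr=[20 14 7] head=0 tail=0 count=3
After op 8 (write(10)): arr=[10 14 7] head=1 tail=1 count=3
After op 9 (write(6)): arr=[10 6 7] head=2 tail=2 count=3
After op 10 (read()): arr=[10 6 7] head=0 tail=2 count=2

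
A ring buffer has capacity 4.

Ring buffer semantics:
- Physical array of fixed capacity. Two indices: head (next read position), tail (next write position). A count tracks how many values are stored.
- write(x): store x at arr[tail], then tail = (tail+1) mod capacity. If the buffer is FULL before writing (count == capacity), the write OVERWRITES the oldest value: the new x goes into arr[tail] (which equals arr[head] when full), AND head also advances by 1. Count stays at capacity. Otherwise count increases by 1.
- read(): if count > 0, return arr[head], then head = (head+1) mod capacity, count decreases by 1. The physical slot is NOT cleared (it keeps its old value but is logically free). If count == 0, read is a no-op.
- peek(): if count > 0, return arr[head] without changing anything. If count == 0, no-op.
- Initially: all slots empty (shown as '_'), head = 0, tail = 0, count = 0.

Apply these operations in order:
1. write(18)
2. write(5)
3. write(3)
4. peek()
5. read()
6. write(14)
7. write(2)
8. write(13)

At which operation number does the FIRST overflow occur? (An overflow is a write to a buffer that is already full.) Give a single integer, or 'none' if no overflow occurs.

Answer: 8

Derivation:
After op 1 (write(18)): arr=[18 _ _ _] head=0 tail=1 count=1
After op 2 (write(5)): arr=[18 5 _ _] head=0 tail=2 count=2
After op 3 (write(3)): arr=[18 5 3 _] head=0 tail=3 count=3
After op 4 (peek()): arr=[18 5 3 _] head=0 tail=3 count=3
After op 5 (read()): arr=[18 5 3 _] head=1 tail=3 count=2
After op 6 (write(14)): arr=[18 5 3 14] head=1 tail=0 count=3
After op 7 (write(2)): arr=[2 5 3 14] head=1 tail=1 count=4
After op 8 (write(13)): arr=[2 13 3 14] head=2 tail=2 count=4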